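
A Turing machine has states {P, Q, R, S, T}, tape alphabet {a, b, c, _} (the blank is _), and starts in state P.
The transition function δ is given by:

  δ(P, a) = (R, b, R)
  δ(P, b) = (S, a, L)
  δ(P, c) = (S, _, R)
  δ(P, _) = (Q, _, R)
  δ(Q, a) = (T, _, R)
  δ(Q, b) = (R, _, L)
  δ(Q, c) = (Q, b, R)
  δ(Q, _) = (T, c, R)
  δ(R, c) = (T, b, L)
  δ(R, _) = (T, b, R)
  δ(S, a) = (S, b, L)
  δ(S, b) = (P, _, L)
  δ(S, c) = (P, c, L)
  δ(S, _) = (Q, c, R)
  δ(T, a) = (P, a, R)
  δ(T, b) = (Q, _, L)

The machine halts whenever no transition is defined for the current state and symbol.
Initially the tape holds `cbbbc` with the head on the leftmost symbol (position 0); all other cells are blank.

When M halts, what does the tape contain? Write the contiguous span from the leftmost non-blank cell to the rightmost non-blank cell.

P | [c]bbbc   read c → write _, move R, go to S
S | _[b]bbc   read b → write _, move L, go to P
P | [_]_bbc   read _ → write _, move R, go to Q
Q | _[_]bbc   read _ → write c, move R, go to T
T | _c[b]bc   read b → write _, move L, go to Q
Q | _[c]_bc   read c → write b, move R, go to Q
Q | _b[_]bc   read _ → write c, move R, go to T
T | _bc[b]c   read b → write _, move L, go to Q
Q | _b[c]_c   read c → write b, move R, go to Q
Q | _bb[_]c   read _ → write c, move R, go to T
T | _bbc[c]
The non-blank tape span at halt is bbcc.

bbcc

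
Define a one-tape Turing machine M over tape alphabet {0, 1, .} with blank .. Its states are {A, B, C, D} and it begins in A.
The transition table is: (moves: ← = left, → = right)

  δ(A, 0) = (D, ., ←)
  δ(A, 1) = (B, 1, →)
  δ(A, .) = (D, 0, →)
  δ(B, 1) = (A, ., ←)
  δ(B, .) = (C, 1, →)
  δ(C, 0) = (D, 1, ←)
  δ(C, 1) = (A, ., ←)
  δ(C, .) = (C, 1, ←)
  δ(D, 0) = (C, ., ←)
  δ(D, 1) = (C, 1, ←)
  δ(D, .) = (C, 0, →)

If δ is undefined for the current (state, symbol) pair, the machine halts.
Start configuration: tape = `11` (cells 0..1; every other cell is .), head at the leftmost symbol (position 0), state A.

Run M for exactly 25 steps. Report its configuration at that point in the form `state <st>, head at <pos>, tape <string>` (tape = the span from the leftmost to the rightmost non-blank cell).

A | [1]1....   read 1 → write 1, move →, go to B
B | 1[1]....   read 1 → write ., move ←, go to A
A | [1].....   read 1 → write 1, move →, go to B
B | 1[.]....   read . → write 1, move →, go to C
C | 11[.]...   read . → write 1, move ←, go to C
C | 1[1]1...   read 1 → write ., move ←, go to A
A | [1].1...   read 1 → write 1, move →, go to B
B | 1[.]1...   read . → write 1, move →, go to C
C | 11[1]...   read 1 → write ., move ←, go to A
A | 1[1]....   read 1 → write 1, move →, go to B
B | 11[.]...   read . → write 1, move →, go to C
C | 111[.]..   read . → write 1, move ←, go to C
C | 11[1]1..   read 1 → write ., move ←, go to A
A | 1[1].1..   read 1 → write 1, move →, go to B
B | 11[.]1..   read . → write 1, move →, go to C
C | 111[1]..   read 1 → write ., move ←, go to A
A | 11[1]...   read 1 → write 1, move →, go to B
B | 111[.]..   read . → write 1, move →, go to C
C | 1111[.].   read . → write 1, move ←, go to C
C | 111[1]1.   read 1 → write ., move ←, go to A
A | 11[1].1.   read 1 → write 1, move →, go to B
B | 111[.]1.   read . → write 1, move →, go to C
C | 1111[1].   read 1 → write ., move ←, go to A
A | 111[1]..   read 1 → write 1, move →, go to B
B | 1111[.].   read . → write 1, move →, go to C
C | 11111[.]
After 25 steps: state C, head at 5, tape 11111.

state C, head at 5, tape 11111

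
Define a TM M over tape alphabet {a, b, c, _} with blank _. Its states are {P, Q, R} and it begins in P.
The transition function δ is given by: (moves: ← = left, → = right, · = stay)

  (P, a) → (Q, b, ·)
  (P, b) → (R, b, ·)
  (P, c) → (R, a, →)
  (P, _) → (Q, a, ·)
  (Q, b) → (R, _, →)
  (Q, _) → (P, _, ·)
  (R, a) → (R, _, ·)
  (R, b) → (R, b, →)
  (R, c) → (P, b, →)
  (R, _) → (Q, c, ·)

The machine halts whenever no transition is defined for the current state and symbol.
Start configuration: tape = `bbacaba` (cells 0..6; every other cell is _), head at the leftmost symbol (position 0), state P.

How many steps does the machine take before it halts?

5

P | [b]bacaba   read b → write b, move ·, go to R
R | [b]bacaba   read b → write b, move →, go to R
R | b[b]acaba   read b → write b, move →, go to R
R | bb[a]caba   read a → write _, move ·, go to R
R | bb[_]caba   read _ → write c, move ·, go to Q
Q | bb[c]caba
M halts after 5 transitions.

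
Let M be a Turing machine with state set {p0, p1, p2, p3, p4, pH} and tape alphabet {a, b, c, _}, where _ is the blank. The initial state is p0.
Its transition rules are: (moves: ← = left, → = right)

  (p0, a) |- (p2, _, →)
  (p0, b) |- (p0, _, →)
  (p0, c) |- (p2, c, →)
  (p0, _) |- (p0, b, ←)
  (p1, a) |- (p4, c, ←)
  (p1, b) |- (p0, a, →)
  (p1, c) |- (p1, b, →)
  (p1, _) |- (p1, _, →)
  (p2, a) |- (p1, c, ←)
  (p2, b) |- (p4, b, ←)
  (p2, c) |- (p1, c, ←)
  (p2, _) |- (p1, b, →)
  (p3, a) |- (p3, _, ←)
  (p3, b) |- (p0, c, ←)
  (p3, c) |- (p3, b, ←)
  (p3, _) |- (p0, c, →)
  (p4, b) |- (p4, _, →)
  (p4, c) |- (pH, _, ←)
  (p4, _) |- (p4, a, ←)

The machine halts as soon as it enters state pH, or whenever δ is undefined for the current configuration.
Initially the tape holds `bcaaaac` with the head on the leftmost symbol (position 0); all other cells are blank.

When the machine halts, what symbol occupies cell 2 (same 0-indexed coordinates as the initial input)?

_

state=p0 head=0 tape=[b]caaaac   (p0,b)→(p0,_,→)
state=p0 head=1 tape=_[c]aaaac   (p0,c)→(p2,c,→)
state=p2 head=2 tape=_c[a]aaac   (p2,a)→(p1,c,←)
state=p1 head=1 tape=_[c]caaac   (p1,c)→(p1,b,→)
state=p1 head=2 tape=_b[c]aaac   (p1,c)→(p1,b,→)
state=p1 head=3 tape=_bb[a]aac   (p1,a)→(p4,c,←)
state=p4 head=2 tape=_b[b]caac   (p4,b)→(p4,_,→)
state=p4 head=3 tape=_b_[c]aac   (p4,c)→(pH,_,←)
state=pH head=2 tape=_b[_]_aac
Cell 2 holds _ when M halts.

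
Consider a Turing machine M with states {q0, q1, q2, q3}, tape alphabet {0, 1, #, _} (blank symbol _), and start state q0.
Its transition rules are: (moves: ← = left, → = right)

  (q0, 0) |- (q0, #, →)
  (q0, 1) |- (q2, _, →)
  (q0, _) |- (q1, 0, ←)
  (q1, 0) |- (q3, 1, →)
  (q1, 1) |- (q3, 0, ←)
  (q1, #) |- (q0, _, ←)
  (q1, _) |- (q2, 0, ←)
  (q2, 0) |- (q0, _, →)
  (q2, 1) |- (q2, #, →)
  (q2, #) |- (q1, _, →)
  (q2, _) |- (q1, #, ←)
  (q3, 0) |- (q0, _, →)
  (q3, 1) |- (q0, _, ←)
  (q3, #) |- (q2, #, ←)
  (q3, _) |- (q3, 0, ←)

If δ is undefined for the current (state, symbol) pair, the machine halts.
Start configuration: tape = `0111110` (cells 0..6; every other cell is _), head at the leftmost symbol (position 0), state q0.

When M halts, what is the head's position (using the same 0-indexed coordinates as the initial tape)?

q0 | [0]111110___   read 0 → write #, move →, go to q0
q0 | #[1]11110___   read 1 → write _, move →, go to q2
q2 | #_[1]1110___   read 1 → write #, move →, go to q2
q2 | #_#[1]110___   read 1 → write #, move →, go to q2
q2 | #_##[1]10___   read 1 → write #, move →, go to q2
q2 | #_###[1]0___   read 1 → write #, move →, go to q2
q2 | #_####[0]___   read 0 → write _, move →, go to q0
q0 | #_####_[_]__   read _ → write 0, move ←, go to q1
q1 | #_####[_]0__   read _ → write 0, move ←, go to q2
q2 | #_###[#]00__   read # → write _, move →, go to q1
q1 | #_###_[0]0__   read 0 → write 1, move →, go to q3
q3 | #_###_1[0]__   read 0 → write _, move →, go to q0
q0 | #_###_1_[_]_   read _ → write 0, move ←, go to q1
q1 | #_###_1[_]0_   read _ → write 0, move ←, go to q2
q2 | #_###_[1]00_   read 1 → write #, move →, go to q2
q2 | #_###_#[0]0_   read 0 → write _, move →, go to q0
q0 | #_###_#_[0]_   read 0 → write #, move →, go to q0
q0 | #_###_#_#[_]   read _ → write 0, move ←, go to q1
q1 | #_###_#_[#]0   read # → write _, move ←, go to q0
q0 | #_###_#[_]_0   read _ → write 0, move ←, go to q1
q1 | #_###_[#]0_0   read # → write _, move ←, go to q0
q0 | #_###[_]_0_0   read _ → write 0, move ←, go to q1
q1 | #_##[#]0_0_0   read # → write _, move ←, go to q0
q0 | #_#[#]_0_0_0
At halt the head is at cell 3.

3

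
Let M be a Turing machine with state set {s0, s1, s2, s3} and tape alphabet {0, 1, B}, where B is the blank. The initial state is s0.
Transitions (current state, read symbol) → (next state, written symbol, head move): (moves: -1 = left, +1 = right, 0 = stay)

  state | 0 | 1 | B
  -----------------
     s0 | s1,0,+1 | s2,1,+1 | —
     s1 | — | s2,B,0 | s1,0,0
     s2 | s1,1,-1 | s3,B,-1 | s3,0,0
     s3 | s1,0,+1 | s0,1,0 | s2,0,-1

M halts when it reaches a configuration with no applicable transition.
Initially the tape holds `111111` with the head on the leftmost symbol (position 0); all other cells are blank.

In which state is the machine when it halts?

s0 | [1]11111B   read 1 → write 1, move +1, go to s2
s2 | 1[1]1111B   read 1 → write B, move -1, go to s3
s3 | [1]B1111B   read 1 → write 1, move 0, go to s0
s0 | [1]B1111B   read 1 → write 1, move +1, go to s2
s2 | 1[B]1111B   read B → write 0, move 0, go to s3
s3 | 1[0]1111B   read 0 → write 0, move +1, go to s1
s1 | 10[1]111B   read 1 → write B, move 0, go to s2
s2 | 10[B]111B   read B → write 0, move 0, go to s3
s3 | 10[0]111B   read 0 → write 0, move +1, go to s1
s1 | 100[1]11B   read 1 → write B, move 0, go to s2
s2 | 100[B]11B   read B → write 0, move 0, go to s3
s3 | 100[0]11B   read 0 → write 0, move +1, go to s1
s1 | 1000[1]1B   read 1 → write B, move 0, go to s2
s2 | 1000[B]1B   read B → write 0, move 0, go to s3
s3 | 1000[0]1B   read 0 → write 0, move +1, go to s1
s1 | 10000[1]B   read 1 → write B, move 0, go to s2
s2 | 10000[B]B   read B → write 0, move 0, go to s3
s3 | 10000[0]B   read 0 → write 0, move +1, go to s1
s1 | 100000[B]   read B → write 0, move 0, go to s1
s1 | 100000[0]
No transition is defined for (s1, 0); M halts in state s1.

s1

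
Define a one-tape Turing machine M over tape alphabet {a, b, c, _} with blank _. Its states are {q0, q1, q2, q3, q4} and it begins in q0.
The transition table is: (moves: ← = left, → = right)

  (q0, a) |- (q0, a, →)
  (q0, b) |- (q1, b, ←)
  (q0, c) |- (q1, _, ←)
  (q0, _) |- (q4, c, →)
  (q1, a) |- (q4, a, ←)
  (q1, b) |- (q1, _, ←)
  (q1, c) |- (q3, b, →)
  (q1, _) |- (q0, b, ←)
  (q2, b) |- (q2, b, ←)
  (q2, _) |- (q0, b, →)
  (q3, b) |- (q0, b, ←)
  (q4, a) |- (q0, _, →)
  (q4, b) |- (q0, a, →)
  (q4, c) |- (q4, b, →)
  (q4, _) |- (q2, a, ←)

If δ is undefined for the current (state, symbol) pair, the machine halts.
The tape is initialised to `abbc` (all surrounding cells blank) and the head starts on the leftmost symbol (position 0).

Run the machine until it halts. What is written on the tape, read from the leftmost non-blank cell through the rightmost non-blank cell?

state=q0 head=0 tape=_____[a]bbc   (q0,a)→(q0,a,→)
state=q0 head=1 tape=_____a[b]bc   (q0,b)→(q1,b,←)
state=q1 head=0 tape=_____[a]bbc   (q1,a)→(q4,a,←)
state=q4 head=-1 tape=____[_]abbc   (q4,_)→(q2,a,←)
state=q2 head=-2 tape=___[_]aabbc   (q2,_)→(q0,b,→)
state=q0 head=-1 tape=___b[a]abbc   (q0,a)→(q0,a,→)
state=q0 head=0 tape=___ba[a]bbc   (q0,a)→(q0,a,→)
state=q0 head=1 tape=___baa[b]bc   (q0,b)→(q1,b,←)
state=q1 head=0 tape=___ba[a]bbc   (q1,a)→(q4,a,←)
state=q4 head=-1 tape=___b[a]abbc   (q4,a)→(q0,_,→)
state=q0 head=0 tape=___b_[a]bbc   (q0,a)→(q0,a,→)
state=q0 head=1 tape=___b_a[b]bc   (q0,b)→(q1,b,←)
state=q1 head=0 tape=___b_[a]bbc   (q1,a)→(q4,a,←)
state=q4 head=-1 tape=___b[_]abbc   (q4,_)→(q2,a,←)
state=q2 head=-2 tape=___[b]aabbc   (q2,b)→(q2,b,←)
state=q2 head=-3 tape=__[_]baabbc   (q2,_)→(q0,b,→)
state=q0 head=-2 tape=__b[b]aabbc   (q0,b)→(q1,b,←)
state=q1 head=-3 tape=__[b]baabbc   (q1,b)→(q1,_,←)
state=q1 head=-4 tape=_[_]_baabbc   (q1,_)→(q0,b,←)
state=q0 head=-5 tape=[_]b_baabbc   (q0,_)→(q4,c,→)
state=q4 head=-4 tape=c[b]_baabbc   (q4,b)→(q0,a,→)
state=q0 head=-3 tape=ca[_]baabbc   (q0,_)→(q4,c,→)
state=q4 head=-2 tape=cac[b]aabbc   (q4,b)→(q0,a,→)
state=q0 head=-1 tape=caca[a]abbc   (q0,a)→(q0,a,→)
state=q0 head=0 tape=cacaa[a]bbc   (q0,a)→(q0,a,→)
state=q0 head=1 tape=cacaaa[b]bc   (q0,b)→(q1,b,←)
state=q1 head=0 tape=cacaa[a]bbc   (q1,a)→(q4,a,←)
state=q4 head=-1 tape=caca[a]abbc   (q4,a)→(q0,_,→)
state=q0 head=0 tape=caca_[a]bbc   (q0,a)→(q0,a,→)
state=q0 head=1 tape=caca_a[b]bc   (q0,b)→(q1,b,←)
state=q1 head=0 tape=caca_[a]bbc   (q1,a)→(q4,a,←)
state=q4 head=-1 tape=caca[_]abbc   (q4,_)→(q2,a,←)
state=q2 head=-2 tape=cac[a]aabbc
The non-blank tape span at halt is cacaaabbc.

cacaaabbc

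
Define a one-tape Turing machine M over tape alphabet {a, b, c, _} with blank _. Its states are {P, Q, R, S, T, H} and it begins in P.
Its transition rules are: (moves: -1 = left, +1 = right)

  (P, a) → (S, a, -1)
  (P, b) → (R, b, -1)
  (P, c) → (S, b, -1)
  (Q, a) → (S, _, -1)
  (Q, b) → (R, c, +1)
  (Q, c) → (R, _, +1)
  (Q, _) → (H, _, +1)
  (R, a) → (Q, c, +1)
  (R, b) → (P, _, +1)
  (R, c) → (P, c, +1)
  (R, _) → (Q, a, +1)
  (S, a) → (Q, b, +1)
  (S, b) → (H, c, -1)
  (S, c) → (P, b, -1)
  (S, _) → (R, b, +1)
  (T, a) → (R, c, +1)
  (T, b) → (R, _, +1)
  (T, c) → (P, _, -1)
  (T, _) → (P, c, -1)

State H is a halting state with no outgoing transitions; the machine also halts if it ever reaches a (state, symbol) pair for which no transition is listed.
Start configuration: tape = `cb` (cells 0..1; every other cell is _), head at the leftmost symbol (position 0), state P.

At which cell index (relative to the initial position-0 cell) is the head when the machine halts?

4

state=P head=0 tape=_[c]b___   (P,c)→(S,b,-1)
state=S head=-1 tape=[_]bb___   (S,_)→(R,b,+1)
state=R head=0 tape=b[b]b___   (R,b)→(P,_,+1)
state=P head=1 tape=b_[b]___   (P,b)→(R,b,-1)
state=R head=0 tape=b[_]b___   (R,_)→(Q,a,+1)
state=Q head=1 tape=ba[b]___   (Q,b)→(R,c,+1)
state=R head=2 tape=bac[_]__   (R,_)→(Q,a,+1)
state=Q head=3 tape=baca[_]_   (Q,_)→(H,_,+1)
state=H head=4 tape=baca_[_]
At halt the head is at cell 4.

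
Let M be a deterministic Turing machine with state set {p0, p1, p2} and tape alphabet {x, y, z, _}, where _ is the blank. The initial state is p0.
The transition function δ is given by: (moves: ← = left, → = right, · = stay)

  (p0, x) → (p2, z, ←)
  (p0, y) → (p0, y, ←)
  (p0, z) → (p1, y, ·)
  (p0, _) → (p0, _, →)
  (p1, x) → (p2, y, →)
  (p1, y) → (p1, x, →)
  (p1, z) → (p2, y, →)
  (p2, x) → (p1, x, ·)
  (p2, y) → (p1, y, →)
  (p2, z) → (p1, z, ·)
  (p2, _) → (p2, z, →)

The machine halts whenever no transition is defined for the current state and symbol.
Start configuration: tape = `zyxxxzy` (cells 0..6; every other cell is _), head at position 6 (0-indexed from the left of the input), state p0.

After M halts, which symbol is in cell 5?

p0 | zyxxxz[y]_   read y → write y, move ←, go to p0
p0 | zyxxx[z]y_   read z → write y, move ·, go to p1
p1 | zyxxx[y]y_   read y → write x, move →, go to p1
p1 | zyxxxx[y]_   read y → write x, move →, go to p1
p1 | zyxxxxx[_]
Cell 5 holds x when M halts.

x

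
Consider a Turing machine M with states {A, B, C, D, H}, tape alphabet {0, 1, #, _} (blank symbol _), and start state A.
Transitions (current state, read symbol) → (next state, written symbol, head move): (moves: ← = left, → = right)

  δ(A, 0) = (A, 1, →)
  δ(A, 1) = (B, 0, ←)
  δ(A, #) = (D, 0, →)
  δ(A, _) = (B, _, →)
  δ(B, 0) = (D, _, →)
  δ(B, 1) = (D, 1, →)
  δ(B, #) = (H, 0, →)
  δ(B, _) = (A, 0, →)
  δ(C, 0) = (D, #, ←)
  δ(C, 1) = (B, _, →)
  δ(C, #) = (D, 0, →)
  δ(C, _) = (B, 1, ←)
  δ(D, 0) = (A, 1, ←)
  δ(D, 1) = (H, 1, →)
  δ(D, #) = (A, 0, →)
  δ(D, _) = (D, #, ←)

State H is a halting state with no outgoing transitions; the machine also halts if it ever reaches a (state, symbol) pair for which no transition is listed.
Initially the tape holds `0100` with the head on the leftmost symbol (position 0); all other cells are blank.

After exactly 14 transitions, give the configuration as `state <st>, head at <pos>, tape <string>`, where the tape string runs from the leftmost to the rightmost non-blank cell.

A | _[0]100   read 0 → write 1, move →, go to A
A | _1[1]00   read 1 → write 0, move ←, go to B
B | _[1]000   read 1 → write 1, move →, go to D
D | _1[0]00   read 0 → write 1, move ←, go to A
A | _[1]100   read 1 → write 0, move ←, go to B
B | [_]0100   read _ → write 0, move →, go to A
A | 0[0]100   read 0 → write 1, move →, go to A
A | 01[1]00   read 1 → write 0, move ←, go to B
B | 0[1]000   read 1 → write 1, move →, go to D
D | 01[0]00   read 0 → write 1, move ←, go to A
A | 0[1]100   read 1 → write 0, move ←, go to B
B | [0]0100   read 0 → write _, move →, go to D
D | _[0]100   read 0 → write 1, move ←, go to A
A | [_]1100   read _ → write _, move →, go to B
B | _[1]100
After 14 steps: state B, head at 0, tape 1100.

state B, head at 0, tape 1100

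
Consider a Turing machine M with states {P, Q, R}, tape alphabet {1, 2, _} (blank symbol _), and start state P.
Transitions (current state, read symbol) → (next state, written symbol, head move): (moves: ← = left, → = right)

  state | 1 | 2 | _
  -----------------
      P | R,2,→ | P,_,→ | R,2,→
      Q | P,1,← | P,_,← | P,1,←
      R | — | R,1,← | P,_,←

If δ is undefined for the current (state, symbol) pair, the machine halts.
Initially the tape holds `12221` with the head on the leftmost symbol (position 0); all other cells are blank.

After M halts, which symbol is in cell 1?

1

state=P head=0 tape=__[1]2221   (P,1)→(R,2,→)
state=R head=1 tape=__2[2]221   (R,2)→(R,1,←)
state=R head=0 tape=__[2]1221   (R,2)→(R,1,←)
state=R head=-1 tape=_[_]11221   (R,_)→(P,_,←)
state=P head=-2 tape=[_]_11221   (P,_)→(R,2,→)
state=R head=-1 tape=2[_]11221   (R,_)→(P,_,←)
state=P head=-2 tape=[2]_11221   (P,2)→(P,_,→)
state=P head=-1 tape=_[_]11221   (P,_)→(R,2,→)
state=R head=0 tape=_2[1]1221
Cell 1 holds 1 when M halts.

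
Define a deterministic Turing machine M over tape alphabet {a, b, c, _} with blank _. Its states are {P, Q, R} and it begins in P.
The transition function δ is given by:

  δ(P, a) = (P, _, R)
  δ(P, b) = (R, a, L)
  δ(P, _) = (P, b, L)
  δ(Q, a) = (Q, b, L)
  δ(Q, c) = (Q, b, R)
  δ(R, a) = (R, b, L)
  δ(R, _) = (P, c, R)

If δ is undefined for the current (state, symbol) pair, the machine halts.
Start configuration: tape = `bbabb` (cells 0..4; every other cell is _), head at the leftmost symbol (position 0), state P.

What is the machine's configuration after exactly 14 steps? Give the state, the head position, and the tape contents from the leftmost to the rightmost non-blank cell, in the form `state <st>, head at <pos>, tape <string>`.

P | _[b]babb_   read b → write a, move L, go to R
R | [_]ababb_   read _ → write c, move R, go to P
P | c[a]babb_   read a → write _, move R, go to P
P | c_[b]abb_   read b → write a, move L, go to R
R | c[_]aabb_   read _ → write c, move R, go to P
P | cc[a]abb_   read a → write _, move R, go to P
P | cc_[a]bb_   read a → write _, move R, go to P
P | cc__[b]b_   read b → write a, move L, go to R
R | cc_[_]ab_   read _ → write c, move R, go to P
P | cc_c[a]b_   read a → write _, move R, go to P
P | cc_c_[b]_   read b → write a, move L, go to R
R | cc_c[_]a_   read _ → write c, move R, go to P
P | cc_cc[a]_   read a → write _, move R, go to P
P | cc_cc_[_]   read _ → write b, move L, go to P
P | cc_cc[_]b
After 14 steps: state P, head at 4, tape cc_cc_b.

state P, head at 4, tape cc_cc_b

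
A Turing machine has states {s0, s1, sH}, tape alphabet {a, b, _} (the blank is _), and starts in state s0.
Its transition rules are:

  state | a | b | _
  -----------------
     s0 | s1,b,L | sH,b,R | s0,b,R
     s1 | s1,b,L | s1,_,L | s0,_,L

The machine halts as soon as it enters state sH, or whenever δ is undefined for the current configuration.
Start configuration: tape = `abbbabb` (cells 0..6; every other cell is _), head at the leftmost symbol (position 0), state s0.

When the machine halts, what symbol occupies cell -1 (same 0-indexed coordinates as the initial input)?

b

s0 | __[a]bbbabb   read a → write b, move L, go to s1
s1 | _[_]bbbbabb   read _ → write _, move L, go to s0
s0 | [_]_bbbbabb   read _ → write b, move R, go to s0
s0 | b[_]bbbbabb   read _ → write b, move R, go to s0
s0 | bb[b]bbbabb   read b → write b, move R, go to sH
sH | bbb[b]bbabb
Cell -1 holds b when M halts.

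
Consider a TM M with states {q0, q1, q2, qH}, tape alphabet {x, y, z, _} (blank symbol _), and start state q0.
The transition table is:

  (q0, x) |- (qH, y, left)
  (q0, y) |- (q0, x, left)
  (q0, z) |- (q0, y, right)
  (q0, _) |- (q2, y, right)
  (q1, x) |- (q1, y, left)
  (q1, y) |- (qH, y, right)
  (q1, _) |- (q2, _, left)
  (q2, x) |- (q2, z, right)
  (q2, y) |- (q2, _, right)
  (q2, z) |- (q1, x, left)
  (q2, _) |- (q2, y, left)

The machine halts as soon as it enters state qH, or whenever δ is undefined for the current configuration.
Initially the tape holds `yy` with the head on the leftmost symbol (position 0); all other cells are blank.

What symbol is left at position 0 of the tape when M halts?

q0 | _[y]y_   read y → write x, move left, go to q0
q0 | [_]xy_   read _ → write y, move right, go to q2
q2 | y[x]y_   read x → write z, move right, go to q2
q2 | yz[y]_   read y → write _, move right, go to q2
q2 | yz_[_]   read _ → write y, move left, go to q2
q2 | yz[_]y   read _ → write y, move left, go to q2
q2 | y[z]yy   read z → write x, move left, go to q1
q1 | [y]xyy   read y → write y, move right, go to qH
qH | y[x]yy
Cell 0 holds x when M halts.

x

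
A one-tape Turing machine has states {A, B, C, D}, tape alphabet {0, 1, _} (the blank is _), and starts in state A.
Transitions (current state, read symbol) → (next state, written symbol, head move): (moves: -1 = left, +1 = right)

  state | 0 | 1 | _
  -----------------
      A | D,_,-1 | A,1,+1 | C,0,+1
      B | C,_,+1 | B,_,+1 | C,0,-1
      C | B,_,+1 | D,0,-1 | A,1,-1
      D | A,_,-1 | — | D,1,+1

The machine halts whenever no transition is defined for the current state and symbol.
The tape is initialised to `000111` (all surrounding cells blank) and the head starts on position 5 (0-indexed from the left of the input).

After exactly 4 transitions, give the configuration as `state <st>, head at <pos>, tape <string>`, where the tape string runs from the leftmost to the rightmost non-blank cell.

state=A head=5 tape=00011[1]__   (A,1)→(A,1,+1)
state=A head=6 tape=000111[_]_   (A,_)→(C,0,+1)
state=C head=7 tape=0001110[_]   (C,_)→(A,1,-1)
state=A head=6 tape=000111[0]1   (A,0)→(D,_,-1)
state=D head=5 tape=00011[1]_1
After 4 steps: state D, head at 5, tape 000111_1.

state D, head at 5, tape 000111_1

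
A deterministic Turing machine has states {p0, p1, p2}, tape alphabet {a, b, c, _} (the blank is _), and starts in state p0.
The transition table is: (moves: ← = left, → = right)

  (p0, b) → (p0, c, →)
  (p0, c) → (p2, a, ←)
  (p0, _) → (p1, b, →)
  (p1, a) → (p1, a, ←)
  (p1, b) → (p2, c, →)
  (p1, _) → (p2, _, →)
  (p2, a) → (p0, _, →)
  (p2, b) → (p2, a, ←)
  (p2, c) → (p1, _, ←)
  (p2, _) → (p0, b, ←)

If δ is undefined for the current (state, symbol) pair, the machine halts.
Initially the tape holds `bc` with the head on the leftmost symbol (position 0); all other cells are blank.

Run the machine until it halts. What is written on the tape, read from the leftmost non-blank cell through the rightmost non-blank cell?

state=p0 head=0 tape=___[b]c____   (p0,b)→(p0,c,→)
state=p0 head=1 tape=___c[c]____   (p0,c)→(p2,a,←)
state=p2 head=0 tape=___[c]a____   (p2,c)→(p1,_,←)
state=p1 head=-1 tape=__[_]_a____   (p1,_)→(p2,_,→)
state=p2 head=0 tape=___[_]a____   (p2,_)→(p0,b,←)
state=p0 head=-1 tape=__[_]ba____   (p0,_)→(p1,b,→)
state=p1 head=0 tape=__b[b]a____   (p1,b)→(p2,c,→)
state=p2 head=1 tape=__bc[a]____   (p2,a)→(p0,_,→)
state=p0 head=2 tape=__bc_[_]___   (p0,_)→(p1,b,→)
state=p1 head=3 tape=__bc_b[_]__   (p1,_)→(p2,_,→)
state=p2 head=4 tape=__bc_b_[_]_   (p2,_)→(p0,b,←)
state=p0 head=3 tape=__bc_b[_]b_   (p0,_)→(p1,b,→)
state=p1 head=4 tape=__bc_bb[b]_   (p1,b)→(p2,c,→)
state=p2 head=5 tape=__bc_bbc[_]   (p2,_)→(p0,b,←)
state=p0 head=4 tape=__bc_bb[c]b   (p0,c)→(p2,a,←)
state=p2 head=3 tape=__bc_b[b]ab   (p2,b)→(p2,a,←)
state=p2 head=2 tape=__bc_[b]aab   (p2,b)→(p2,a,←)
state=p2 head=1 tape=__bc[_]aaab   (p2,_)→(p0,b,←)
state=p0 head=0 tape=__b[c]baaab   (p0,c)→(p2,a,←)
state=p2 head=-1 tape=__[b]abaaab   (p2,b)→(p2,a,←)
state=p2 head=-2 tape=_[_]aabaaab   (p2,_)→(p0,b,←)
state=p0 head=-3 tape=[_]baabaaab   (p0,_)→(p1,b,→)
state=p1 head=-2 tape=b[b]aabaaab   (p1,b)→(p2,c,→)
state=p2 head=-1 tape=bc[a]abaaab   (p2,a)→(p0,_,→)
state=p0 head=0 tape=bc_[a]baaab
The non-blank tape span at halt is bc_abaaab.

bc_abaaab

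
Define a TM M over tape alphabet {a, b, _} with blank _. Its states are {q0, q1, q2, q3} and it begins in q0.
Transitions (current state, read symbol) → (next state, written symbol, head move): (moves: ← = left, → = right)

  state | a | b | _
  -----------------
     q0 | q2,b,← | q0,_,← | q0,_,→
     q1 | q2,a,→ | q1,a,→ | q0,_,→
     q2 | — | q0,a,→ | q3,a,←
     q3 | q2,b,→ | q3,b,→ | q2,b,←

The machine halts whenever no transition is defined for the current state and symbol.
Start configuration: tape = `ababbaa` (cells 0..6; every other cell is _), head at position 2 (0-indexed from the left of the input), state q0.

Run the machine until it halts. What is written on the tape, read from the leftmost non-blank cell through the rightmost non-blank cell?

state=q0 head=2 tape=ab[a]bbaa   (q0,a)→(q2,b,←)
state=q2 head=1 tape=a[b]bbbaa   (q2,b)→(q0,a,→)
state=q0 head=2 tape=aa[b]bbaa   (q0,b)→(q0,_,←)
state=q0 head=1 tape=a[a]_bbaa   (q0,a)→(q2,b,←)
state=q2 head=0 tape=[a]b_bbaa
The non-blank tape span at halt is ab_bbaa.

ab_bbaa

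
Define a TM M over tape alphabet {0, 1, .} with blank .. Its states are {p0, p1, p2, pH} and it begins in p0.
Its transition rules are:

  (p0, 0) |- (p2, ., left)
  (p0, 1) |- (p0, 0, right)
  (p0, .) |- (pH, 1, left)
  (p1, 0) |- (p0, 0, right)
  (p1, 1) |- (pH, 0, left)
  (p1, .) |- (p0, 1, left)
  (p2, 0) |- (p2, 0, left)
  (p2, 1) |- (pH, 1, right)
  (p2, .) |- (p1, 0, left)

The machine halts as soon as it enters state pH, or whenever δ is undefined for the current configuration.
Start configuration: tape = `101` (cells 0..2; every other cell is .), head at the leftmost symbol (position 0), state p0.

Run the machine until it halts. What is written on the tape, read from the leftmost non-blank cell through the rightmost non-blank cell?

1100.1

p0 | ....[1]01   read 1 → write 0, move right, go to p0
p0 | ....0[0]1   read 0 → write ., move left, go to p2
p2 | ....[0].1   read 0 → write 0, move left, go to p2
p2 | ...[.]0.1   read . → write 0, move left, go to p1
p1 | ..[.]00.1   read . → write 1, move left, go to p0
p0 | .[.]100.1   read . → write 1, move left, go to pH
pH | [.]1100.1
The non-blank tape span at halt is 1100.1.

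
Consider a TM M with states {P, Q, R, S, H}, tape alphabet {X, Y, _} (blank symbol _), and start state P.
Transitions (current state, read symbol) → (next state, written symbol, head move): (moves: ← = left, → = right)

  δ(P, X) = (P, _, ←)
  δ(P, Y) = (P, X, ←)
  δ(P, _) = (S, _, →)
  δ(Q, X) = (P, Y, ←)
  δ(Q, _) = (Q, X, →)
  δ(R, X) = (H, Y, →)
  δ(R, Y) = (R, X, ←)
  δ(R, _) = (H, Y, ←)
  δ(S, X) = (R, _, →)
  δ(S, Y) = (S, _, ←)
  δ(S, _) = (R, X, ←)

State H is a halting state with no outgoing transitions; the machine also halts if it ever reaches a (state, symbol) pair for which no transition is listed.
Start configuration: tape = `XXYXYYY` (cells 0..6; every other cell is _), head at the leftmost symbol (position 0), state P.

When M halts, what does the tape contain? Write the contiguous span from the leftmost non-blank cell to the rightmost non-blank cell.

state=P head=0 tape=__[X]XYXYYY   (P,X)→(P,_,←)
state=P head=-1 tape=_[_]_XYXYYY   (P,_)→(S,_,→)
state=S head=0 tape=__[_]XYXYYY   (S,_)→(R,X,←)
state=R head=-1 tape=_[_]XXYXYYY   (R,_)→(H,Y,←)
state=H head=-2 tape=[_]YXXYXYYY
The non-blank tape span at halt is YXXYXYYY.

YXXYXYYY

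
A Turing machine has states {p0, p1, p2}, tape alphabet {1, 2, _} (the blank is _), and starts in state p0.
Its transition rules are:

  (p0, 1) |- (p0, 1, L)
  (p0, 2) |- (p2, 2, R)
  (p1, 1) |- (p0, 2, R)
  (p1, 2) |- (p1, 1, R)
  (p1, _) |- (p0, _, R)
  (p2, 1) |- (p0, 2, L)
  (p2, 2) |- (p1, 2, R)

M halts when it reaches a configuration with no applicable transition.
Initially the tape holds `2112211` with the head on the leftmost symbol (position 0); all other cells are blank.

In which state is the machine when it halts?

p0 | [2]112211__   read 2 → write 2, move R, go to p2
p2 | 2[1]12211__   read 1 → write 2, move L, go to p0
p0 | [2]212211__   read 2 → write 2, move R, go to p2
p2 | 2[2]12211__   read 2 → write 2, move R, go to p1
p1 | 22[1]2211__   read 1 → write 2, move R, go to p0
p0 | 222[2]211__   read 2 → write 2, move R, go to p2
p2 | 2222[2]11__   read 2 → write 2, move R, go to p1
p1 | 22222[1]1__   read 1 → write 2, move R, go to p0
p0 | 222222[1]__   read 1 → write 1, move L, go to p0
p0 | 22222[2]1__   read 2 → write 2, move R, go to p2
p2 | 222222[1]__   read 1 → write 2, move L, go to p0
p0 | 22222[2]2__   read 2 → write 2, move R, go to p2
p2 | 222222[2]__   read 2 → write 2, move R, go to p1
p1 | 2222222[_]_   read _ → write _, move R, go to p0
p0 | 2222222_[_]
No transition is defined for (p0, _); M halts in state p0.

p0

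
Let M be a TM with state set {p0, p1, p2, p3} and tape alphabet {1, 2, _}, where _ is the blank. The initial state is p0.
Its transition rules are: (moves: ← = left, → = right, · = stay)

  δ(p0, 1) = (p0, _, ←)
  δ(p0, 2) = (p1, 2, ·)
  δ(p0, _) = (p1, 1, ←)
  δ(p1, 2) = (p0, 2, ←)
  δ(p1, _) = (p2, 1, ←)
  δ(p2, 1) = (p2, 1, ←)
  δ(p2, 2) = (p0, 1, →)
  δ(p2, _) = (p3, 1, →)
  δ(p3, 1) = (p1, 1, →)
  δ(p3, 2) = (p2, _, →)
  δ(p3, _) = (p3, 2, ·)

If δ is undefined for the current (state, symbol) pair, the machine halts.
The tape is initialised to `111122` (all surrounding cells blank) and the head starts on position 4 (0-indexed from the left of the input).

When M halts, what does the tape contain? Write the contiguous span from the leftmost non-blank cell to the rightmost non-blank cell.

p0 | ___1111[2]2   read 2 → write 2, move ·, go to p1
p1 | ___1111[2]2   read 2 → write 2, move ←, go to p0
p0 | ___111[1]22   read 1 → write _, move ←, go to p0
p0 | ___11[1]_22   read 1 → write _, move ←, go to p0
p0 | ___1[1]__22   read 1 → write _, move ←, go to p0
p0 | ___[1]___22   read 1 → write _, move ←, go to p0
p0 | __[_]____22   read _ → write 1, move ←, go to p1
p1 | _[_]1____22   read _ → write 1, move ←, go to p2
p2 | [_]11____22   read _ → write 1, move →, go to p3
p3 | 1[1]1____22   read 1 → write 1, move →, go to p1
p1 | 11[1]____22
The non-blank tape span at halt is 111____22.

111____22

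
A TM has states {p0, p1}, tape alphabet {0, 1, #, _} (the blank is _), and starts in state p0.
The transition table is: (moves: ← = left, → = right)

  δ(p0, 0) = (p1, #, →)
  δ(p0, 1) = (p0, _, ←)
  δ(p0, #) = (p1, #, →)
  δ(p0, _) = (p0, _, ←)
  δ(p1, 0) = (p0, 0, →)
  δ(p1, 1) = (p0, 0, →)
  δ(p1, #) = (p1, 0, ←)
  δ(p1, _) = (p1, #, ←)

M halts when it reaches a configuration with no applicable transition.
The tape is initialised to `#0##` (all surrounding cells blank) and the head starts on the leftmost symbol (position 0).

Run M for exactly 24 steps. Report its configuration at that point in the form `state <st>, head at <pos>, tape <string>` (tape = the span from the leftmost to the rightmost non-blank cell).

state p0, head at 4, tape #0#000

p0 | [#]0##__   read # → write #, move →, go to p1
p1 | #[0]##__   read 0 → write 0, move →, go to p0
p0 | #0[#]#__   read # → write #, move →, go to p1
p1 | #0#[#]__   read # → write 0, move ←, go to p1
p1 | #0[#]0__   read # → write 0, move ←, go to p1
p1 | #[0]00__   read 0 → write 0, move →, go to p0
p0 | #0[0]0__   read 0 → write #, move →, go to p1
p1 | #0#[0]__   read 0 → write 0, move →, go to p0
p0 | #0#0[_]_   read _ → write _, move ←, go to p0
p0 | #0#[0]__   read 0 → write #, move →, go to p1
p1 | #0##[_]_   read _ → write #, move ←, go to p1
p1 | #0#[#]#_   read # → write 0, move ←, go to p1
p1 | #0[#]0#_   read # → write 0, move ←, go to p1
p1 | #[0]00#_   read 0 → write 0, move →, go to p0
p0 | #0[0]0#_   read 0 → write #, move →, go to p1
p1 | #0#[0]#_   read 0 → write 0, move →, go to p0
p0 | #0#0[#]_   read # → write #, move →, go to p1
p1 | #0#0#[_]   read _ → write #, move ←, go to p1
p1 | #0#0[#]#   read # → write 0, move ←, go to p1
p1 | #0#[0]0#   read 0 → write 0, move →, go to p0
p0 | #0#0[0]#   read 0 → write #, move →, go to p1
p1 | #0#0#[#]   read # → write 0, move ←, go to p1
p1 | #0#0[#]0   read # → write 0, move ←, go to p1
p1 | #0#[0]00   read 0 → write 0, move →, go to p0
p0 | #0#0[0]0
After 24 steps: state p0, head at 4, tape #0#000.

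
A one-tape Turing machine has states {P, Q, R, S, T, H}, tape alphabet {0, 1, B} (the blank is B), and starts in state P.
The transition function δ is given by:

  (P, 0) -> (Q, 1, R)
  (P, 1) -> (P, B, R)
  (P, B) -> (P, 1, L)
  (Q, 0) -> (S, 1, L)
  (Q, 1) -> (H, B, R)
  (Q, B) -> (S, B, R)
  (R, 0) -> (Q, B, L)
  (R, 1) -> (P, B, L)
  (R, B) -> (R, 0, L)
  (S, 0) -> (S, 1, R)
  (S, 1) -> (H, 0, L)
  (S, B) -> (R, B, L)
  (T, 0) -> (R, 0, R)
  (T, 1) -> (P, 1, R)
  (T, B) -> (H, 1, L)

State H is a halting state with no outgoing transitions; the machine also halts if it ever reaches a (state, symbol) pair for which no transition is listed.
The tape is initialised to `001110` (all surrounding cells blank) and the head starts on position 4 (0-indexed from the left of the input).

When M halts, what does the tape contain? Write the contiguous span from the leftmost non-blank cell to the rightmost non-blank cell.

01B111B0

P | 0011[1]0BBB   read 1 → write B, move R, go to P
P | 0011B[0]BBB   read 0 → write 1, move R, go to Q
Q | 0011B1[B]BB   read B → write B, move R, go to S
S | 0011B1B[B]B   read B → write B, move L, go to R
R | 0011B1[B]BB   read B → write 0, move L, go to R
R | 0011B[1]0BB   read 1 → write B, move L, go to P
P | 0011[B]B0BB   read B → write 1, move L, go to P
P | 001[1]1B0BB   read 1 → write B, move R, go to P
P | 001B[1]B0BB   read 1 → write B, move R, go to P
P | 001BB[B]0BB   read B → write 1, move L, go to P
P | 001B[B]10BB   read B → write 1, move L, go to P
P | 001[B]110BB   read B → write 1, move L, go to P
P | 00[1]1110BB   read 1 → write B, move R, go to P
P | 00B[1]110BB   read 1 → write B, move R, go to P
P | 00BB[1]10BB   read 1 → write B, move R, go to P
P | 00BBB[1]0BB   read 1 → write B, move R, go to P
P | 00BBBB[0]BB   read 0 → write 1, move R, go to Q
Q | 00BBBB1[B]B   read B → write B, move R, go to S
S | 00BBBB1B[B]   read B → write B, move L, go to R
R | 00BBBB1[B]B   read B → write 0, move L, go to R
R | 00BBBB[1]0B   read 1 → write B, move L, go to P
P | 00BBB[B]B0B   read B → write 1, move L, go to P
P | 00BB[B]1B0B   read B → write 1, move L, go to P
P | 00B[B]11B0B   read B → write 1, move L, go to P
P | 00[B]111B0B   read B → write 1, move L, go to P
P | 0[0]1111B0B   read 0 → write 1, move R, go to Q
Q | 01[1]111B0B   read 1 → write B, move R, go to H
H | 01B[1]11B0B
The non-blank tape span at halt is 01B111B0.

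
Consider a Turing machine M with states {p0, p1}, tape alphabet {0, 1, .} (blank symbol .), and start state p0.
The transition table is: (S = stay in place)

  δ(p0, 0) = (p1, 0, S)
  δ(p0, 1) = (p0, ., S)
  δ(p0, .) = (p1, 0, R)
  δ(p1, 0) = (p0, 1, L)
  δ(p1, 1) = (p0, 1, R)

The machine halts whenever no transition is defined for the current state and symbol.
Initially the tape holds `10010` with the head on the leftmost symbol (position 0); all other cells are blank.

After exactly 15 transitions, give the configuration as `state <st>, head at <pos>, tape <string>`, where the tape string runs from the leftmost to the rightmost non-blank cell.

p0 | .[1]0010   read 1 → write ., move S, go to p0
p0 | .[.]0010   read . → write 0, move R, go to p1
p1 | .0[0]010   read 0 → write 1, move L, go to p0
p0 | .[0]1010   read 0 → write 0, move S, go to p1
p1 | .[0]1010   read 0 → write 1, move L, go to p0
p0 | [.]11010   read . → write 0, move R, go to p1
p1 | 0[1]1010   read 1 → write 1, move R, go to p0
p0 | 01[1]010   read 1 → write ., move S, go to p0
p0 | 01[.]010   read . → write 0, move R, go to p1
p1 | 010[0]10   read 0 → write 1, move L, go to p0
p0 | 01[0]110   read 0 → write 0, move S, go to p1
p1 | 01[0]110   read 0 → write 1, move L, go to p0
p0 | 0[1]1110   read 1 → write ., move S, go to p0
p0 | 0[.]1110   read . → write 0, move R, go to p1
p1 | 00[1]110   read 1 → write 1, move R, go to p0
p0 | 001[1]10
After 15 steps: state p0, head at 2, tape 001110.

state p0, head at 2, tape 001110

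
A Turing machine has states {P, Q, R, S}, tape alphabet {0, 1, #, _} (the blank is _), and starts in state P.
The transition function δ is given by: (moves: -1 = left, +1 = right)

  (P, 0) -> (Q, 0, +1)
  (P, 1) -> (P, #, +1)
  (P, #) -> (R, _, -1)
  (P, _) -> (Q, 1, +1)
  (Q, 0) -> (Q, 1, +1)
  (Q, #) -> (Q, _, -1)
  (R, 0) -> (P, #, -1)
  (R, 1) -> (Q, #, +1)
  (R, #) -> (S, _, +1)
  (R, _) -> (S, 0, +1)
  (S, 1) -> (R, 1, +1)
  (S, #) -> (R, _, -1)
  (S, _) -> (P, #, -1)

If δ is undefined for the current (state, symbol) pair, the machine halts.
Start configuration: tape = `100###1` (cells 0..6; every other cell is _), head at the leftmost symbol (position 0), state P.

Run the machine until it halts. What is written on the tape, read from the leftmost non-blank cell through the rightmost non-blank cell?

state=P head=0 tape=[1]00###1   (P,1)→(P,#,+1)
state=P head=1 tape=#[0]0###1   (P,0)→(Q,0,+1)
state=Q head=2 tape=#0[0]###1   (Q,0)→(Q,1,+1)
state=Q head=3 tape=#01[#]##1   (Q,#)→(Q,_,-1)
state=Q head=2 tape=#0[1]_##1
The non-blank tape span at halt is #01_##1.

#01_##1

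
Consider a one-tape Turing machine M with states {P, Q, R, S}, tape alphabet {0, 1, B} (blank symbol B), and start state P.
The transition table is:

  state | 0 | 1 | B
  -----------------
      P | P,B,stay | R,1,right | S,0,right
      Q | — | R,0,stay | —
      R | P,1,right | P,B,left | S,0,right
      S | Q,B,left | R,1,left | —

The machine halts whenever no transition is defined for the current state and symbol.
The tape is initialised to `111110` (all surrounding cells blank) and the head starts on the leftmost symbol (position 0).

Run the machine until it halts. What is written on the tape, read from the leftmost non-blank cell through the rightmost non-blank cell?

state=P head=0 tape=[1]11110BB   (P,1)→(R,1,right)
state=R head=1 tape=1[1]1110BB   (R,1)→(P,B,left)
state=P head=0 tape=[1]B1110BB   (P,1)→(R,1,right)
state=R head=1 tape=1[B]1110BB   (R,B)→(S,0,right)
state=S head=2 tape=10[1]110BB   (S,1)→(R,1,left)
state=R head=1 tape=1[0]1110BB   (R,0)→(P,1,right)
state=P head=2 tape=11[1]110BB   (P,1)→(R,1,right)
state=R head=3 tape=111[1]10BB   (R,1)→(P,B,left)
state=P head=2 tape=11[1]B10BB   (P,1)→(R,1,right)
state=R head=3 tape=111[B]10BB   (R,B)→(S,0,right)
state=S head=4 tape=1110[1]0BB   (S,1)→(R,1,left)
state=R head=3 tape=111[0]10BB   (R,0)→(P,1,right)
state=P head=4 tape=1111[1]0BB   (P,1)→(R,1,right)
state=R head=5 tape=11111[0]BB   (R,0)→(P,1,right)
state=P head=6 tape=111111[B]B   (P,B)→(S,0,right)
state=S head=7 tape=1111110[B]
The non-blank tape span at halt is 1111110.

1111110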